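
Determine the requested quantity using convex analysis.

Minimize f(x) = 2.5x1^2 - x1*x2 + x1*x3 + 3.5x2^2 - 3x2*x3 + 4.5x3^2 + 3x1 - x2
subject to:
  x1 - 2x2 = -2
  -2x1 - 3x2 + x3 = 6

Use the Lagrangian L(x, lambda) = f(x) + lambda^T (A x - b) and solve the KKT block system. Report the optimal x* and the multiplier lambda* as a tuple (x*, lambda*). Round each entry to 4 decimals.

Form the Lagrangian:
  L(x, lambda) = (1/2) x^T Q x + c^T x + lambda^T (A x - b)
Stationarity (grad_x L = 0): Q x + c + A^T lambda = 0.
Primal feasibility: A x = b.

This gives the KKT block system:
  [ Q   A^T ] [ x     ]   [-c ]
  [ A    0  ] [ lambda ] = [ b ]

Solving the linear system:
  x*      = (-2.4311, -0.2156, 0.4911)
  lambda* = (3.1778, -2.6356)
  f(x*)   = 7.5456

x* = (-2.4311, -0.2156, 0.4911), lambda* = (3.1778, -2.6356)


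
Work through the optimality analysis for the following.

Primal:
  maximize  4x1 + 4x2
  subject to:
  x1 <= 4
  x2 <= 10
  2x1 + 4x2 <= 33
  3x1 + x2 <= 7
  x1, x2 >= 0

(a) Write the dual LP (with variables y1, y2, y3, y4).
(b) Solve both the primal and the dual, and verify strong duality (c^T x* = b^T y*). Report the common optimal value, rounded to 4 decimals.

The standard primal-dual pair for 'max c^T x s.t. A x <= b, x >= 0' is:
  Dual:  min b^T y  s.t.  A^T y >= c,  y >= 0.

So the dual LP is:
  minimize  4y1 + 10y2 + 33y3 + 7y4
  subject to:
    y1 + 2y3 + 3y4 >= 4
    y2 + 4y3 + y4 >= 4
    y1, y2, y3, y4 >= 0

Solving the primal: x* = (0, 7).
  primal value c^T x* = 28.
Solving the dual: y* = (0, 0, 0, 4).
  dual value b^T y* = 28.
Strong duality: c^T x* = b^T y*. Confirmed.

28


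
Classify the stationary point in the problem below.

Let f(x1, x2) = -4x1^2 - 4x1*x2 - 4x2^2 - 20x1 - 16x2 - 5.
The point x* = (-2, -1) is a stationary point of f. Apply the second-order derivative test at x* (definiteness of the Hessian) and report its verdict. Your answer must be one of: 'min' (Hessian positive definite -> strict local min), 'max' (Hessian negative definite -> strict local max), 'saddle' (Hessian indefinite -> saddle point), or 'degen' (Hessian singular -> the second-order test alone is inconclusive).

Compute the Hessian H = grad^2 f:
  H = [[-8, -4], [-4, -8]]
Verify stationarity: grad f(x*) = H x* + g = (0, 0).
Eigenvalues of H: -12, -4.
Both eigenvalues < 0, so H is negative definite -> x* is a strict local max.

max


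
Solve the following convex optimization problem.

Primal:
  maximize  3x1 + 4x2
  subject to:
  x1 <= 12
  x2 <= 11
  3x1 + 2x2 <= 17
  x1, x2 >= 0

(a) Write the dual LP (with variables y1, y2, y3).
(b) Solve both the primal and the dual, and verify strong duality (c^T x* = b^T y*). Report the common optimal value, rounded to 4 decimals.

The standard primal-dual pair for 'max c^T x s.t. A x <= b, x >= 0' is:
  Dual:  min b^T y  s.t.  A^T y >= c,  y >= 0.

So the dual LP is:
  minimize  12y1 + 11y2 + 17y3
  subject to:
    y1 + 3y3 >= 3
    y2 + 2y3 >= 4
    y1, y2, y3 >= 0

Solving the primal: x* = (0, 8.5).
  primal value c^T x* = 34.
Solving the dual: y* = (0, 0, 2).
  dual value b^T y* = 34.
Strong duality: c^T x* = b^T y*. Confirmed.

34


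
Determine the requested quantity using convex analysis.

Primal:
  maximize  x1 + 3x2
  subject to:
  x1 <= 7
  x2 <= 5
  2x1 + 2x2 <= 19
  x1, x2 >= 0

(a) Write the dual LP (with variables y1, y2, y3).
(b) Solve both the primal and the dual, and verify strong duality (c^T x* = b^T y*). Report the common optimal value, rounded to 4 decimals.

The standard primal-dual pair for 'max c^T x s.t. A x <= b, x >= 0' is:
  Dual:  min b^T y  s.t.  A^T y >= c,  y >= 0.

So the dual LP is:
  minimize  7y1 + 5y2 + 19y3
  subject to:
    y1 + 2y3 >= 1
    y2 + 2y3 >= 3
    y1, y2, y3 >= 0

Solving the primal: x* = (4.5, 5).
  primal value c^T x* = 19.5.
Solving the dual: y* = (0, 2, 0.5).
  dual value b^T y* = 19.5.
Strong duality: c^T x* = b^T y*. Confirmed.

19.5


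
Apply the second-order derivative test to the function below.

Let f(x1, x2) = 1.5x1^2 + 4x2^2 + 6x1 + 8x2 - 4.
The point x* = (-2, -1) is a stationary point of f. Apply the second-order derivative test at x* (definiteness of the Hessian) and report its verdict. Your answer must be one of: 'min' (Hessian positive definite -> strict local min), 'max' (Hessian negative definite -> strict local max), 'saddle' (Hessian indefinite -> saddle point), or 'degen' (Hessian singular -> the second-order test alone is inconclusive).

Compute the Hessian H = grad^2 f:
  H = [[3, 0], [0, 8]]
Verify stationarity: grad f(x*) = H x* + g = (0, 0).
Eigenvalues of H: 3, 8.
Both eigenvalues > 0, so H is positive definite -> x* is a strict local min.

min


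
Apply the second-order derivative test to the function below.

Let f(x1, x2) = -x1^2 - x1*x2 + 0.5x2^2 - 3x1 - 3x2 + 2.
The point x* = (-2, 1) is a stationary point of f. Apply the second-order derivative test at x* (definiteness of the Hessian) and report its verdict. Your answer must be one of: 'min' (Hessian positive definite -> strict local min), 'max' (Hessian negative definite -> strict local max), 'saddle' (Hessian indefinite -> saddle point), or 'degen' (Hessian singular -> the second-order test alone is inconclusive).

Compute the Hessian H = grad^2 f:
  H = [[-2, -1], [-1, 1]]
Verify stationarity: grad f(x*) = H x* + g = (0, 0).
Eigenvalues of H: -2.3028, 1.3028.
Eigenvalues have mixed signs, so H is indefinite -> x* is a saddle point.

saddle


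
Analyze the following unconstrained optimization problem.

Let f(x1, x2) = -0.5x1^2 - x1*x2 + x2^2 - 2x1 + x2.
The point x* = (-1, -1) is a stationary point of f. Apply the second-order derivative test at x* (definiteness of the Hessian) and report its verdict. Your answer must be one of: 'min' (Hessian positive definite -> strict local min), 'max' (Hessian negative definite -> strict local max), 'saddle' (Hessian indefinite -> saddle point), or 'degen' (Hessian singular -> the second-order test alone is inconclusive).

Compute the Hessian H = grad^2 f:
  H = [[-1, -1], [-1, 2]]
Verify stationarity: grad f(x*) = H x* + g = (0, 0).
Eigenvalues of H: -1.3028, 2.3028.
Eigenvalues have mixed signs, so H is indefinite -> x* is a saddle point.

saddle


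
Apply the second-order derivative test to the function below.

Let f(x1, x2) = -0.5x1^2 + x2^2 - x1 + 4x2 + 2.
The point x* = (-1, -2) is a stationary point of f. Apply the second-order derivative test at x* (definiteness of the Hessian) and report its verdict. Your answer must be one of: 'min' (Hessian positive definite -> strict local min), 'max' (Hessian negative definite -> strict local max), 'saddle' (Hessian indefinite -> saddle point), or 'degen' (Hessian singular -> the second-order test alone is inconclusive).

Compute the Hessian H = grad^2 f:
  H = [[-1, 0], [0, 2]]
Verify stationarity: grad f(x*) = H x* + g = (0, 0).
Eigenvalues of H: -1, 2.
Eigenvalues have mixed signs, so H is indefinite -> x* is a saddle point.

saddle


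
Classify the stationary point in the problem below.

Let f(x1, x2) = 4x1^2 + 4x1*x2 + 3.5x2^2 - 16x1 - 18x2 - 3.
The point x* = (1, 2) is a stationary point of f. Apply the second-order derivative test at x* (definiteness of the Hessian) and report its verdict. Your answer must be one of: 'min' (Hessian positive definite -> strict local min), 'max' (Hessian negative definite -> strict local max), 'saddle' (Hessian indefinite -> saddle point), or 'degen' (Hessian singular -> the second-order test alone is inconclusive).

Compute the Hessian H = grad^2 f:
  H = [[8, 4], [4, 7]]
Verify stationarity: grad f(x*) = H x* + g = (0, 0).
Eigenvalues of H: 3.4689, 11.5311.
Both eigenvalues > 0, so H is positive definite -> x* is a strict local min.

min


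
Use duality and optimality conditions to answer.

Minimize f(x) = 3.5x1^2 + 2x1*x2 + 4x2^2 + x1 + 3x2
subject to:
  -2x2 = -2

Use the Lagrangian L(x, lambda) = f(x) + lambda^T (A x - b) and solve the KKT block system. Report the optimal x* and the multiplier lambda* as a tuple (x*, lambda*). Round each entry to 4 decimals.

Form the Lagrangian:
  L(x, lambda) = (1/2) x^T Q x + c^T x + lambda^T (A x - b)
Stationarity (grad_x L = 0): Q x + c + A^T lambda = 0.
Primal feasibility: A x = b.

This gives the KKT block system:
  [ Q   A^T ] [ x     ]   [-c ]
  [ A    0  ] [ lambda ] = [ b ]

Solving the linear system:
  x*      = (-0.4286, 1)
  lambda* = (5.0714)
  f(x*)   = 6.3571

x* = (-0.4286, 1), lambda* = (5.0714)


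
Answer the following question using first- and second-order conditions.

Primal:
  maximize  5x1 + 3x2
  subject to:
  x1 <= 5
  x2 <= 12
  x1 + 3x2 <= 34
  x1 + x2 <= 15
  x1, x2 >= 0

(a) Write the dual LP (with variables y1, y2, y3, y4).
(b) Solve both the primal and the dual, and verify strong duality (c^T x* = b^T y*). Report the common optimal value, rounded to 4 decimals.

The standard primal-dual pair for 'max c^T x s.t. A x <= b, x >= 0' is:
  Dual:  min b^T y  s.t.  A^T y >= c,  y >= 0.

So the dual LP is:
  minimize  5y1 + 12y2 + 34y3 + 15y4
  subject to:
    y1 + y3 + y4 >= 5
    y2 + 3y3 + y4 >= 3
    y1, y2, y3, y4 >= 0

Solving the primal: x* = (5, 9.6667).
  primal value c^T x* = 54.
Solving the dual: y* = (4, 0, 1, 0).
  dual value b^T y* = 54.
Strong duality: c^T x* = b^T y*. Confirmed.

54


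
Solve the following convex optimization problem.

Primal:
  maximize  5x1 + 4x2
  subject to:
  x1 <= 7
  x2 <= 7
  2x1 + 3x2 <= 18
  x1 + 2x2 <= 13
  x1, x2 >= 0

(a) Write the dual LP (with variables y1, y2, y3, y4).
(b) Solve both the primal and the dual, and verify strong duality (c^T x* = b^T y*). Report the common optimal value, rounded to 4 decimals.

The standard primal-dual pair for 'max c^T x s.t. A x <= b, x >= 0' is:
  Dual:  min b^T y  s.t.  A^T y >= c,  y >= 0.

So the dual LP is:
  minimize  7y1 + 7y2 + 18y3 + 13y4
  subject to:
    y1 + 2y3 + y4 >= 5
    y2 + 3y3 + 2y4 >= 4
    y1, y2, y3, y4 >= 0

Solving the primal: x* = (7, 1.3333).
  primal value c^T x* = 40.3333.
Solving the dual: y* = (2.3333, 0, 1.3333, 0).
  dual value b^T y* = 40.3333.
Strong duality: c^T x* = b^T y*. Confirmed.

40.3333


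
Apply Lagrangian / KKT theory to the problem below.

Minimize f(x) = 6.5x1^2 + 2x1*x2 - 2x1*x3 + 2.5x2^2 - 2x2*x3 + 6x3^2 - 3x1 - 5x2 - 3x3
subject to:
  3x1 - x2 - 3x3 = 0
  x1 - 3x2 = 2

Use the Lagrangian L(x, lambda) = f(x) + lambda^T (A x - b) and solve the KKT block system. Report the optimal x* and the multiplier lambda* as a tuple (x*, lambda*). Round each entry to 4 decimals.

Form the Lagrangian:
  L(x, lambda) = (1/2) x^T Q x + c^T x + lambda^T (A x - b)
Stationarity (grad_x L = 0): Q x + c + A^T lambda = 0.
Primal feasibility: A x = b.

This gives the KKT block system:
  [ Q   A^T ] [ x     ]   [-c ]
  [ A    0  ] [ lambda ] = [ b ]

Solving the linear system:
  x*      = (0.3472, -0.5509, 0.5308)
  lambda* = (1.2591, -3.127)
  f(x*)   = 3.1874

x* = (0.3472, -0.5509, 0.5308), lambda* = (1.2591, -3.127)


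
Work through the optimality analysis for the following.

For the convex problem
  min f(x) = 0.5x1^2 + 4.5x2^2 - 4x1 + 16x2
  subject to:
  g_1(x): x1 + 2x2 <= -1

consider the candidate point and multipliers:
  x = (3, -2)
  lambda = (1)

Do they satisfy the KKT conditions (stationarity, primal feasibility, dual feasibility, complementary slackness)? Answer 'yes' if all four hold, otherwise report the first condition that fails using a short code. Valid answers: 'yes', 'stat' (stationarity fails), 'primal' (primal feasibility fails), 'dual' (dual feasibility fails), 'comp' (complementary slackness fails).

Gradient of f: grad f(x) = Q x + c = (-1, -2)
Constraint values g_i(x) = a_i^T x - b_i:
  g_1((3, -2)) = 0
Stationarity residual: grad f(x) + sum_i lambda_i a_i = (0, 0)
  -> stationarity OK
Primal feasibility (all g_i <= 0): OK
Dual feasibility (all lambda_i >= 0): OK
Complementary slackness (lambda_i * g_i(x) = 0 for all i): OK

Verdict: yes, KKT holds.

yes


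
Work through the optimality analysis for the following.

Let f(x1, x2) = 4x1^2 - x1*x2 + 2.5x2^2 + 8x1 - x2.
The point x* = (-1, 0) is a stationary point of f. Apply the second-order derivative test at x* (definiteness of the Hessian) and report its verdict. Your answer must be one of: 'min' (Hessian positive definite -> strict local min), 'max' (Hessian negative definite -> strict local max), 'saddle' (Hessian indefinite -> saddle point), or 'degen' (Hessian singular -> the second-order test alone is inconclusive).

Compute the Hessian H = grad^2 f:
  H = [[8, -1], [-1, 5]]
Verify stationarity: grad f(x*) = H x* + g = (0, 0).
Eigenvalues of H: 4.6972, 8.3028.
Both eigenvalues > 0, so H is positive definite -> x* is a strict local min.

min


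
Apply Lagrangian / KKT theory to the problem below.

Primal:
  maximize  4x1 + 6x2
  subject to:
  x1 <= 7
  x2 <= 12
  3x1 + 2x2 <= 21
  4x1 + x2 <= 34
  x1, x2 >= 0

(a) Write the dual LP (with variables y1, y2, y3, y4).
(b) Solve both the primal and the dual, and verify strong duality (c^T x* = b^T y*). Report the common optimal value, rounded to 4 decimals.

The standard primal-dual pair for 'max c^T x s.t. A x <= b, x >= 0' is:
  Dual:  min b^T y  s.t.  A^T y >= c,  y >= 0.

So the dual LP is:
  minimize  7y1 + 12y2 + 21y3 + 34y4
  subject to:
    y1 + 3y3 + 4y4 >= 4
    y2 + 2y3 + y4 >= 6
    y1, y2, y3, y4 >= 0

Solving the primal: x* = (0, 10.5).
  primal value c^T x* = 63.
Solving the dual: y* = (0, 0, 3, 0).
  dual value b^T y* = 63.
Strong duality: c^T x* = b^T y*. Confirmed.

63


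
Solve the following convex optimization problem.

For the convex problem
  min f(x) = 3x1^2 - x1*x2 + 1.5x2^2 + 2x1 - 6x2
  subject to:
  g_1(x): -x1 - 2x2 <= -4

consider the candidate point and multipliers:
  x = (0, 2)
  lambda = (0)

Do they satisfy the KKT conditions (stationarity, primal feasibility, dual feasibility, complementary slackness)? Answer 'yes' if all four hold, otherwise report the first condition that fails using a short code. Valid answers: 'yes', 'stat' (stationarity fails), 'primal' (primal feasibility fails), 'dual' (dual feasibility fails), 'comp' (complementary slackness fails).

Gradient of f: grad f(x) = Q x + c = (0, 0)
Constraint values g_i(x) = a_i^T x - b_i:
  g_1((0, 2)) = 0
Stationarity residual: grad f(x) + sum_i lambda_i a_i = (0, 0)
  -> stationarity OK
Primal feasibility (all g_i <= 0): OK
Dual feasibility (all lambda_i >= 0): OK
Complementary slackness (lambda_i * g_i(x) = 0 for all i): OK

Verdict: yes, KKT holds.

yes


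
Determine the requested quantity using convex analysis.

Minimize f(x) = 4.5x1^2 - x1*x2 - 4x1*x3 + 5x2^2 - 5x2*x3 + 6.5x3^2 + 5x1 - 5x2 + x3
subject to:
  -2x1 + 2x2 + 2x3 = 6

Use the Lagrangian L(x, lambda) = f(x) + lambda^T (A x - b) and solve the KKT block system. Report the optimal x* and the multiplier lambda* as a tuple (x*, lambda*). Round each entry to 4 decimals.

Form the Lagrangian:
  L(x, lambda) = (1/2) x^T Q x + c^T x + lambda^T (A x - b)
Stationarity (grad_x L = 0): Q x + c + A^T lambda = 0.
Primal feasibility: A x = b.

This gives the KKT block system:
  [ Q   A^T ] [ x     ]   [-c ]
  [ A    0  ] [ lambda ] = [ b ]

Solving the linear system:
  x*      = (-0.7975, 1.4557, 0.7468)
  lambda* = (-3.3101)
  f(x*)   = 4.6709

x* = (-0.7975, 1.4557, 0.7468), lambda* = (-3.3101)


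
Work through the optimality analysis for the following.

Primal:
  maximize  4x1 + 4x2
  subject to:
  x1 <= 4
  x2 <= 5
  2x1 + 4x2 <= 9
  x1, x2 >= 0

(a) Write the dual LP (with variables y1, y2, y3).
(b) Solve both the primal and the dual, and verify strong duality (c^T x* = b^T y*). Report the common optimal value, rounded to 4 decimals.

The standard primal-dual pair for 'max c^T x s.t. A x <= b, x >= 0' is:
  Dual:  min b^T y  s.t.  A^T y >= c,  y >= 0.

So the dual LP is:
  minimize  4y1 + 5y2 + 9y3
  subject to:
    y1 + 2y3 >= 4
    y2 + 4y3 >= 4
    y1, y2, y3 >= 0

Solving the primal: x* = (4, 0.25).
  primal value c^T x* = 17.
Solving the dual: y* = (2, 0, 1).
  dual value b^T y* = 17.
Strong duality: c^T x* = b^T y*. Confirmed.

17


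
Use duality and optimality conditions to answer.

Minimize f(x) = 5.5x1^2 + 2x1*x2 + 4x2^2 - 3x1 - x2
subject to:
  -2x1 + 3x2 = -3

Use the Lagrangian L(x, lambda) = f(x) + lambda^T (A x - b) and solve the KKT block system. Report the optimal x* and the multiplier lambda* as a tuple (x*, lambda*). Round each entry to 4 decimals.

Form the Lagrangian:
  L(x, lambda) = (1/2) x^T Q x + c^T x + lambda^T (A x - b)
Stationarity (grad_x L = 0): Q x + c + A^T lambda = 0.
Primal feasibility: A x = b.

This gives the KKT block system:
  [ Q   A^T ] [ x     ]   [-c ]
  [ A    0  ] [ lambda ] = [ b ]

Solving the linear system:
  x*      = (0.6387, -0.5742)
  lambda* = (1.4387)
  f(x*)   = 1.4871

x* = (0.6387, -0.5742), lambda* = (1.4387)


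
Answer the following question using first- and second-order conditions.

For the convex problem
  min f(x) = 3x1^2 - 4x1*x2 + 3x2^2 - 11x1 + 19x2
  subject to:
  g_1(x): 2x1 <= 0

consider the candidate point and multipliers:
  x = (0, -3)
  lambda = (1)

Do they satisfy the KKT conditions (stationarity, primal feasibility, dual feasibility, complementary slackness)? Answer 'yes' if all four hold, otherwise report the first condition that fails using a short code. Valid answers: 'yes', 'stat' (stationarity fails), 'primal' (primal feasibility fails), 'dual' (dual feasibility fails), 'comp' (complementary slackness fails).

Gradient of f: grad f(x) = Q x + c = (1, 1)
Constraint values g_i(x) = a_i^T x - b_i:
  g_1((0, -3)) = 0
Stationarity residual: grad f(x) + sum_i lambda_i a_i = (3, 1)
  -> stationarity FAILS
Primal feasibility (all g_i <= 0): OK
Dual feasibility (all lambda_i >= 0): OK
Complementary slackness (lambda_i * g_i(x) = 0 for all i): OK

Verdict: the first failing condition is stationarity -> stat.

stat


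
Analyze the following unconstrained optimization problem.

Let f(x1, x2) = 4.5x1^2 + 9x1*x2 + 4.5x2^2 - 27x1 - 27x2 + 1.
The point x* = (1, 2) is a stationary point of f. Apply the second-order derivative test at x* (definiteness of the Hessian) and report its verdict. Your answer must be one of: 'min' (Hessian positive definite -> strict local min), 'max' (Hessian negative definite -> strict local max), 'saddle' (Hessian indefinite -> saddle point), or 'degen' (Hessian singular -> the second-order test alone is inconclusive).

Compute the Hessian H = grad^2 f:
  H = [[9, 9], [9, 9]]
Verify stationarity: grad f(x*) = H x* + g = (0, 0).
Eigenvalues of H: 0, 18.
H has a zero eigenvalue (singular; positive semidefinite but not definite), so H is neither positive definite, negative definite, nor indefinite. The second-order test alone is inconclusive -> degen.
(Indeed, f is constant along the null direction of H through x*, so x* is not a strict local extremum.)

degen


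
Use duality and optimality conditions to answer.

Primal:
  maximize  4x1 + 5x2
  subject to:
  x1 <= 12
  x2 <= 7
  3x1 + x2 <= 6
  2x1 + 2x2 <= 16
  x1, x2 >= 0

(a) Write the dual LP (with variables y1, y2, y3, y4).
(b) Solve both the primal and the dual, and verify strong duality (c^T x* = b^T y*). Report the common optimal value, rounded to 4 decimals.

The standard primal-dual pair for 'max c^T x s.t. A x <= b, x >= 0' is:
  Dual:  min b^T y  s.t.  A^T y >= c,  y >= 0.

So the dual LP is:
  minimize  12y1 + 7y2 + 6y3 + 16y4
  subject to:
    y1 + 3y3 + 2y4 >= 4
    y2 + y3 + 2y4 >= 5
    y1, y2, y3, y4 >= 0

Solving the primal: x* = (0, 6).
  primal value c^T x* = 30.
Solving the dual: y* = (0, 0, 5, 0).
  dual value b^T y* = 30.
Strong duality: c^T x* = b^T y*. Confirmed.

30


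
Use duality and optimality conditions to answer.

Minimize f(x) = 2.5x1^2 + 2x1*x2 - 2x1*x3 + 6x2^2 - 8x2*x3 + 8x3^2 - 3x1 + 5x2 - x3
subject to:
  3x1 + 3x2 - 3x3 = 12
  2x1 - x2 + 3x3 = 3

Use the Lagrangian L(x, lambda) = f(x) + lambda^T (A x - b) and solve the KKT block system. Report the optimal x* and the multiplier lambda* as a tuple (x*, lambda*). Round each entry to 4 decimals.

Form the Lagrangian:
  L(x, lambda) = (1/2) x^T Q x + c^T x + lambda^T (A x - b)
Stationarity (grad_x L = 0): Q x + c + A^T lambda = 0.
Primal feasibility: A x = b.

This gives the KKT block system:
  [ Q   A^T ] [ x     ]   [-c ]
  [ A    0  ] [ lambda ] = [ b ]

Solving the linear system:
  x*      = (2.9808, 0.0481, -0.9712)
  lambda* = (-5.8397, 1.7885)
  f(x*)   = 28.4904

x* = (2.9808, 0.0481, -0.9712), lambda* = (-5.8397, 1.7885)


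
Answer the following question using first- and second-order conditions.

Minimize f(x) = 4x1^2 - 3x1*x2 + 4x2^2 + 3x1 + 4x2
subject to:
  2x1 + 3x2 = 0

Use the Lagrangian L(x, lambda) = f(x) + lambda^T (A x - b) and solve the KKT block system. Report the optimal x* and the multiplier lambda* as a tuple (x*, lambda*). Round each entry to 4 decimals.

Form the Lagrangian:
  L(x, lambda) = (1/2) x^T Q x + c^T x + lambda^T (A x - b)
Stationarity (grad_x L = 0): Q x + c + A^T lambda = 0.
Primal feasibility: A x = b.

This gives the KKT block system:
  [ Q   A^T ] [ x     ]   [-c ]
  [ A    0  ] [ lambda ] = [ b ]

Solving the linear system:
  x*      = (-0.0214, 0.0143)
  lambda* = (-1.3929)
  f(x*)   = -0.0036

x* = (-0.0214, 0.0143), lambda* = (-1.3929)


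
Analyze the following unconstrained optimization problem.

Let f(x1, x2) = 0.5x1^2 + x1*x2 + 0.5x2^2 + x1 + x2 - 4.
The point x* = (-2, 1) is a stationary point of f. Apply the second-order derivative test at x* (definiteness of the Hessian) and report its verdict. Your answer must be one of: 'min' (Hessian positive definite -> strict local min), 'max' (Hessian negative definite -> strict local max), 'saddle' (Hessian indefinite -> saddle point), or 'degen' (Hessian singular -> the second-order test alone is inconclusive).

Compute the Hessian H = grad^2 f:
  H = [[1, 1], [1, 1]]
Verify stationarity: grad f(x*) = H x* + g = (0, 0).
Eigenvalues of H: 0, 2.
H has a zero eigenvalue (singular; positive semidefinite but not definite), so H is neither positive definite, negative definite, nor indefinite. The second-order test alone is inconclusive -> degen.
(Indeed, f is constant along the null direction of H through x*, so x* is not a strict local extremum.)

degen


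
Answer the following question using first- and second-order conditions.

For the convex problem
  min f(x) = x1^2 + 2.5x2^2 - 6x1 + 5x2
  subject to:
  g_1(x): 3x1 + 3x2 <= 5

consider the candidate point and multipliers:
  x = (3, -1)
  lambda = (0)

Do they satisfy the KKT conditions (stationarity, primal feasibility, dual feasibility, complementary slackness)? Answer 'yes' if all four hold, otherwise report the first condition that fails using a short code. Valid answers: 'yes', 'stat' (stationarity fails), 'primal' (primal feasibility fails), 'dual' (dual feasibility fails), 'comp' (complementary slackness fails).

Gradient of f: grad f(x) = Q x + c = (0, 0)
Constraint values g_i(x) = a_i^T x - b_i:
  g_1((3, -1)) = 1
Stationarity residual: grad f(x) + sum_i lambda_i a_i = (0, 0)
  -> stationarity OK
Primal feasibility (all g_i <= 0): FAILS
Dual feasibility (all lambda_i >= 0): OK
Complementary slackness (lambda_i * g_i(x) = 0 for all i): OK

Verdict: the first failing condition is primal_feasibility -> primal.

primal


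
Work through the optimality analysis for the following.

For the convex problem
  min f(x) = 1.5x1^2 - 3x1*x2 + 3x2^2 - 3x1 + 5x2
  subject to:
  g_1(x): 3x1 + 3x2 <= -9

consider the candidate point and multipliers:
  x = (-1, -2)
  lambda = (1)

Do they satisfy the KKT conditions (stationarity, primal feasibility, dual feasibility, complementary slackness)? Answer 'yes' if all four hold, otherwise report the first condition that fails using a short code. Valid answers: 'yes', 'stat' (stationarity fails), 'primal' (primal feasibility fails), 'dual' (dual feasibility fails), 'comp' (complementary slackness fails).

Gradient of f: grad f(x) = Q x + c = (0, -4)
Constraint values g_i(x) = a_i^T x - b_i:
  g_1((-1, -2)) = 0
Stationarity residual: grad f(x) + sum_i lambda_i a_i = (3, -1)
  -> stationarity FAILS
Primal feasibility (all g_i <= 0): OK
Dual feasibility (all lambda_i >= 0): OK
Complementary slackness (lambda_i * g_i(x) = 0 for all i): OK

Verdict: the first failing condition is stationarity -> stat.

stat


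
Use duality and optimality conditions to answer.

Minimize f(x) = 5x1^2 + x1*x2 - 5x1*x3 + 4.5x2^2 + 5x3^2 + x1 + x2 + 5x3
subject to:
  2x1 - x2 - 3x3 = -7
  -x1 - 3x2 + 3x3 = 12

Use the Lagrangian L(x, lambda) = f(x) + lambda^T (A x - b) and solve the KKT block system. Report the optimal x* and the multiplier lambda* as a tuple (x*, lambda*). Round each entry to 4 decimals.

Form the Lagrangian:
  L(x, lambda) = (1/2) x^T Q x + c^T x + lambda^T (A x - b)
Stationarity (grad_x L = 0): Q x + c + A^T lambda = 0.
Primal feasibility: A x = b.

This gives the KKT block system:
  [ Q   A^T ] [ x     ]   [-c ]
  [ A    0  ] [ lambda ] = [ b ]

Solving the linear system:
  x*      = (-0.2776, -1.3194, 2.5881)
  lambda* = (5.2792, -5.4771)
  f(x*)   = 57.0113

x* = (-0.2776, -1.3194, 2.5881), lambda* = (5.2792, -5.4771)


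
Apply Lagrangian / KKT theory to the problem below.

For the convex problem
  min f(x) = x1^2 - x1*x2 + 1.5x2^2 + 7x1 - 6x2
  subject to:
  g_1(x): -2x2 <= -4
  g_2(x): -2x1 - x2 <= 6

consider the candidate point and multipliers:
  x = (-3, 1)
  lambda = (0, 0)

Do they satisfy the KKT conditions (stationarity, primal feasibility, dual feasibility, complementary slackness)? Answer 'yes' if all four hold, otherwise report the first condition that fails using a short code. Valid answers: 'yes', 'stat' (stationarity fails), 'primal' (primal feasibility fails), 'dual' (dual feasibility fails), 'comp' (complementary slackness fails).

Gradient of f: grad f(x) = Q x + c = (0, 0)
Constraint values g_i(x) = a_i^T x - b_i:
  g_1((-3, 1)) = 2
  g_2((-3, 1)) = -1
Stationarity residual: grad f(x) + sum_i lambda_i a_i = (0, 0)
  -> stationarity OK
Primal feasibility (all g_i <= 0): FAILS
Dual feasibility (all lambda_i >= 0): OK
Complementary slackness (lambda_i * g_i(x) = 0 for all i): OK

Verdict: the first failing condition is primal_feasibility -> primal.

primal


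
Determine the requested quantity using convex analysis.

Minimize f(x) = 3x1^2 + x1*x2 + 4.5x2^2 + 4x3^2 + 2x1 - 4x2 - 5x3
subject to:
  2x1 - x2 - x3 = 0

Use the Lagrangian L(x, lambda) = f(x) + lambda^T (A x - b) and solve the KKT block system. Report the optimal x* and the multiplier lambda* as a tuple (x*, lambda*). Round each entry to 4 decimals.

Form the Lagrangian:
  L(x, lambda) = (1/2) x^T Q x + c^T x + lambda^T (A x - b)
Stationarity (grad_x L = 0): Q x + c + A^T lambda = 0.
Primal feasibility: A x = b.

This gives the KKT block system:
  [ Q   A^T ] [ x     ]   [-c ]
  [ A    0  ] [ lambda ] = [ b ]

Solving the linear system:
  x*      = (0.2874, 0.1948, 0.38)
  lambda* = (-1.9596)
  f(x*)   = -1.0523

x* = (0.2874, 0.1948, 0.38), lambda* = (-1.9596)


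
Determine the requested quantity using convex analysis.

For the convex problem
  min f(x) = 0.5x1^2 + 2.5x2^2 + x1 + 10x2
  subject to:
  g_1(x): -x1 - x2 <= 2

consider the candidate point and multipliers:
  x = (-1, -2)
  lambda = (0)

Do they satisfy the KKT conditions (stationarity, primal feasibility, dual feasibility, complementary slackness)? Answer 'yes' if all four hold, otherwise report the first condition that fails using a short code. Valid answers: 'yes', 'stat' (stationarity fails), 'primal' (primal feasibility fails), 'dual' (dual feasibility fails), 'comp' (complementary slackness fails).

Gradient of f: grad f(x) = Q x + c = (0, 0)
Constraint values g_i(x) = a_i^T x - b_i:
  g_1((-1, -2)) = 1
Stationarity residual: grad f(x) + sum_i lambda_i a_i = (0, 0)
  -> stationarity OK
Primal feasibility (all g_i <= 0): FAILS
Dual feasibility (all lambda_i >= 0): OK
Complementary slackness (lambda_i * g_i(x) = 0 for all i): OK

Verdict: the first failing condition is primal_feasibility -> primal.

primal


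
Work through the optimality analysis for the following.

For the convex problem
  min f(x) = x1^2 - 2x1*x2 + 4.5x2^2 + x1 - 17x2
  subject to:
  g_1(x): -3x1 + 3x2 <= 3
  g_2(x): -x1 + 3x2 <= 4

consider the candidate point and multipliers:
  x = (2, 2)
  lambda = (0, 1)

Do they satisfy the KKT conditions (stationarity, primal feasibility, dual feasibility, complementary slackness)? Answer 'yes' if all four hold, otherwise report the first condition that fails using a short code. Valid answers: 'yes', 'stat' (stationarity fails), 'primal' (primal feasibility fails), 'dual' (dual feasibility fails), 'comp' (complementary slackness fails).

Gradient of f: grad f(x) = Q x + c = (1, -3)
Constraint values g_i(x) = a_i^T x - b_i:
  g_1((2, 2)) = -3
  g_2((2, 2)) = 0
Stationarity residual: grad f(x) + sum_i lambda_i a_i = (0, 0)
  -> stationarity OK
Primal feasibility (all g_i <= 0): OK
Dual feasibility (all lambda_i >= 0): OK
Complementary slackness (lambda_i * g_i(x) = 0 for all i): OK

Verdict: yes, KKT holds.

yes


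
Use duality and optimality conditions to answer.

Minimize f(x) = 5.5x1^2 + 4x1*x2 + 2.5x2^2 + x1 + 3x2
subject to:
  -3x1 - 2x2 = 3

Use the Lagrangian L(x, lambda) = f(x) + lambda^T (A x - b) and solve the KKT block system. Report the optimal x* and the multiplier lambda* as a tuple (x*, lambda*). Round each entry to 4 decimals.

Form the Lagrangian:
  L(x, lambda) = (1/2) x^T Q x + c^T x + lambda^T (A x - b)
Stationarity (grad_x L = 0): Q x + c + A^T lambda = 0.
Primal feasibility: A x = b.

This gives the KKT block system:
  [ Q   A^T ] [ x     ]   [-c ]
  [ A    0  ] [ lambda ] = [ b ]

Solving the linear system:
  x*      = (-0.1707, -1.2439)
  lambda* = (-1.9512)
  f(x*)   = 0.9756

x* = (-0.1707, -1.2439), lambda* = (-1.9512)


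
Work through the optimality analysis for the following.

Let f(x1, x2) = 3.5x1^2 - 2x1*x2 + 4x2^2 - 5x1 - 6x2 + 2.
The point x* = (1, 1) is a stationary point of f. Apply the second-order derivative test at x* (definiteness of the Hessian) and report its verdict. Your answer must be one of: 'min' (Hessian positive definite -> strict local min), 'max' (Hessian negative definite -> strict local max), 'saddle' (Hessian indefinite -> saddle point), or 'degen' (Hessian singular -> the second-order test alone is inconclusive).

Compute the Hessian H = grad^2 f:
  H = [[7, -2], [-2, 8]]
Verify stationarity: grad f(x*) = H x* + g = (0, 0).
Eigenvalues of H: 5.4384, 9.5616.
Both eigenvalues > 0, so H is positive definite -> x* is a strict local min.

min


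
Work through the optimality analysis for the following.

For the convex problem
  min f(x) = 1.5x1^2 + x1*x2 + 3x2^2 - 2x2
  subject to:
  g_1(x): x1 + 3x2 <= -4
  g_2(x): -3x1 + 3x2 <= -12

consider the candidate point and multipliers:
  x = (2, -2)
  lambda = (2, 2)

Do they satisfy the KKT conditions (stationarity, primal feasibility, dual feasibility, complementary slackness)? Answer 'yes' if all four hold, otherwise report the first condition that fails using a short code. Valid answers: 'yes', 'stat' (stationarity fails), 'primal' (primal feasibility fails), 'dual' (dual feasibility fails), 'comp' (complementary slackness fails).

Gradient of f: grad f(x) = Q x + c = (4, -12)
Constraint values g_i(x) = a_i^T x - b_i:
  g_1((2, -2)) = 0
  g_2((2, -2)) = 0
Stationarity residual: grad f(x) + sum_i lambda_i a_i = (0, 0)
  -> stationarity OK
Primal feasibility (all g_i <= 0): OK
Dual feasibility (all lambda_i >= 0): OK
Complementary slackness (lambda_i * g_i(x) = 0 for all i): OK

Verdict: yes, KKT holds.

yes


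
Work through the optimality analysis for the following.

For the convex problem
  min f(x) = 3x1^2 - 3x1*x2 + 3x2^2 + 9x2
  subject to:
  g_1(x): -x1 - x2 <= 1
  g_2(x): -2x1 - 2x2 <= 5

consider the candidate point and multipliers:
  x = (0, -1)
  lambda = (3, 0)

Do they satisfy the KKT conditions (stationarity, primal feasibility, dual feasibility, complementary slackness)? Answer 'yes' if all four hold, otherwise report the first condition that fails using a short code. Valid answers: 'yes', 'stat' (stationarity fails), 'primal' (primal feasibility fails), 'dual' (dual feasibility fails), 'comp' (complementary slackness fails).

Gradient of f: grad f(x) = Q x + c = (3, 3)
Constraint values g_i(x) = a_i^T x - b_i:
  g_1((0, -1)) = 0
  g_2((0, -1)) = -3
Stationarity residual: grad f(x) + sum_i lambda_i a_i = (0, 0)
  -> stationarity OK
Primal feasibility (all g_i <= 0): OK
Dual feasibility (all lambda_i >= 0): OK
Complementary slackness (lambda_i * g_i(x) = 0 for all i): OK

Verdict: yes, KKT holds.

yes


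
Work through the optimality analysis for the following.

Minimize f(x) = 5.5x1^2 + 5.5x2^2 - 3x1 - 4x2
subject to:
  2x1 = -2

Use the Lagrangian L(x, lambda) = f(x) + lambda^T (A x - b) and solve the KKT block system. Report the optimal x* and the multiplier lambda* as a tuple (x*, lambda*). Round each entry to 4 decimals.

Form the Lagrangian:
  L(x, lambda) = (1/2) x^T Q x + c^T x + lambda^T (A x - b)
Stationarity (grad_x L = 0): Q x + c + A^T lambda = 0.
Primal feasibility: A x = b.

This gives the KKT block system:
  [ Q   A^T ] [ x     ]   [-c ]
  [ A    0  ] [ lambda ] = [ b ]

Solving the linear system:
  x*      = (-1, 0.3636)
  lambda* = (7)
  f(x*)   = 7.7727

x* = (-1, 0.3636), lambda* = (7)


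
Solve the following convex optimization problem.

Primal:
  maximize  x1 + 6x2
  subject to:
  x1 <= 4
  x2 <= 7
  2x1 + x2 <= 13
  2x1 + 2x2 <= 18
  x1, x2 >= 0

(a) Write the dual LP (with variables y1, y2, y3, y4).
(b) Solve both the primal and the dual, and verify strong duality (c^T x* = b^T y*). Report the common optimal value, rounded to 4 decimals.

The standard primal-dual pair for 'max c^T x s.t. A x <= b, x >= 0' is:
  Dual:  min b^T y  s.t.  A^T y >= c,  y >= 0.

So the dual LP is:
  minimize  4y1 + 7y2 + 13y3 + 18y4
  subject to:
    y1 + 2y3 + 2y4 >= 1
    y2 + y3 + 2y4 >= 6
    y1, y2, y3, y4 >= 0

Solving the primal: x* = (2, 7).
  primal value c^T x* = 44.
Solving the dual: y* = (0, 5, 0, 0.5).
  dual value b^T y* = 44.
Strong duality: c^T x* = b^T y*. Confirmed.

44


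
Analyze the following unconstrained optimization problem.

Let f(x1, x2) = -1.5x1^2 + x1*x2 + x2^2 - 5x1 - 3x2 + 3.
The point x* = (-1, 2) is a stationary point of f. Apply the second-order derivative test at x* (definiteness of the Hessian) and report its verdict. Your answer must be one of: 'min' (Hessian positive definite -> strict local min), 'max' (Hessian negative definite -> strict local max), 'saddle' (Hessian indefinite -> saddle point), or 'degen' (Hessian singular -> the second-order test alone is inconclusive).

Compute the Hessian H = grad^2 f:
  H = [[-3, 1], [1, 2]]
Verify stationarity: grad f(x*) = H x* + g = (0, 0).
Eigenvalues of H: -3.1926, 2.1926.
Eigenvalues have mixed signs, so H is indefinite -> x* is a saddle point.

saddle


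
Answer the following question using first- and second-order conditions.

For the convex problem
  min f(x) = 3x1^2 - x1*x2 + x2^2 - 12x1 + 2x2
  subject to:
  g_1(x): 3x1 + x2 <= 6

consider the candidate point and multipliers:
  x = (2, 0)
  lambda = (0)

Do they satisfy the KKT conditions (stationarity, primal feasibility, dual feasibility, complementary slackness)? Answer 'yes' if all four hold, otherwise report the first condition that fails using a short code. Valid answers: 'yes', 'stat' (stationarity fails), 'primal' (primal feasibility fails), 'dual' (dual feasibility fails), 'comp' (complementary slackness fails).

Gradient of f: grad f(x) = Q x + c = (0, 0)
Constraint values g_i(x) = a_i^T x - b_i:
  g_1((2, 0)) = 0
Stationarity residual: grad f(x) + sum_i lambda_i a_i = (0, 0)
  -> stationarity OK
Primal feasibility (all g_i <= 0): OK
Dual feasibility (all lambda_i >= 0): OK
Complementary slackness (lambda_i * g_i(x) = 0 for all i): OK

Verdict: yes, KKT holds.

yes


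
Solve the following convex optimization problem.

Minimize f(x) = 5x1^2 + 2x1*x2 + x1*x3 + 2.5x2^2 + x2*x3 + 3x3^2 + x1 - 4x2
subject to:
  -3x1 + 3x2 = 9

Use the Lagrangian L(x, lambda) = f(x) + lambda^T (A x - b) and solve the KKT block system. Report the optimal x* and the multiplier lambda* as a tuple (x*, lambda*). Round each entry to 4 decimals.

Form the Lagrangian:
  L(x, lambda) = (1/2) x^T Q x + c^T x + lambda^T (A x - b)
Stationarity (grad_x L = 0): Q x + c + A^T lambda = 0.
Primal feasibility: A x = b.

This gives the KKT block system:
  [ Q   A^T ] [ x     ]   [-c ]
  [ A    0  ] [ lambda ] = [ b ]

Solving the linear system:
  x*      = (-0.9273, 2.0727, -0.1909)
  lambda* = (-1.4394)
  f(x*)   = 1.8682

x* = (-0.9273, 2.0727, -0.1909), lambda* = (-1.4394)


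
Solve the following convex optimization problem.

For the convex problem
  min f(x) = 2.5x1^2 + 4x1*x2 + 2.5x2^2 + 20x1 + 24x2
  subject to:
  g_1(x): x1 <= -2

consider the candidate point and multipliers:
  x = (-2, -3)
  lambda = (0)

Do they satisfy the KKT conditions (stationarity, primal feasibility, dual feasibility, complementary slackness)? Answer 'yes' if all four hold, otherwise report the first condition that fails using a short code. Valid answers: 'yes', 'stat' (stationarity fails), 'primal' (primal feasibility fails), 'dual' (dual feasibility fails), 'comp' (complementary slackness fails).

Gradient of f: grad f(x) = Q x + c = (-2, 1)
Constraint values g_i(x) = a_i^T x - b_i:
  g_1((-2, -3)) = 0
Stationarity residual: grad f(x) + sum_i lambda_i a_i = (-2, 1)
  -> stationarity FAILS
Primal feasibility (all g_i <= 0): OK
Dual feasibility (all lambda_i >= 0): OK
Complementary slackness (lambda_i * g_i(x) = 0 for all i): OK

Verdict: the first failing condition is stationarity -> stat.

stat


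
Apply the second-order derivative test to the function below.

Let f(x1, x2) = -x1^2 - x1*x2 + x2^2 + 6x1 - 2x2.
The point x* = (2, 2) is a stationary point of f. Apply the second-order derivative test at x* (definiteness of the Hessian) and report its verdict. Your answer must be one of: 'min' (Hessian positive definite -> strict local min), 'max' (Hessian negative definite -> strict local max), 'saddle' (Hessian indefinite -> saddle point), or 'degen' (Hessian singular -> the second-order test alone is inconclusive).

Compute the Hessian H = grad^2 f:
  H = [[-2, -1], [-1, 2]]
Verify stationarity: grad f(x*) = H x* + g = (0, 0).
Eigenvalues of H: -2.2361, 2.2361.
Eigenvalues have mixed signs, so H is indefinite -> x* is a saddle point.

saddle


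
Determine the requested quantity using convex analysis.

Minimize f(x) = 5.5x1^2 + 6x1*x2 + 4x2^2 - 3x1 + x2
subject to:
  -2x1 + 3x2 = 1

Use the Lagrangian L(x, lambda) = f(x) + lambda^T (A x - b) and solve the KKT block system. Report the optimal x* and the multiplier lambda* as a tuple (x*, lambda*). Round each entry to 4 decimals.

Form the Lagrangian:
  L(x, lambda) = (1/2) x^T Q x + c^T x + lambda^T (A x - b)
Stationarity (grad_x L = 0): Q x + c + A^T lambda = 0.
Primal feasibility: A x = b.

This gives the KKT block system:
  [ Q   A^T ] [ x     ]   [-c ]
  [ A    0  ] [ lambda ] = [ b ]

Solving the linear system:
  x*      = (-0.064, 0.2906)
  lambda* = (-0.9803)
  f(x*)   = 0.7315

x* = (-0.064, 0.2906), lambda* = (-0.9803)


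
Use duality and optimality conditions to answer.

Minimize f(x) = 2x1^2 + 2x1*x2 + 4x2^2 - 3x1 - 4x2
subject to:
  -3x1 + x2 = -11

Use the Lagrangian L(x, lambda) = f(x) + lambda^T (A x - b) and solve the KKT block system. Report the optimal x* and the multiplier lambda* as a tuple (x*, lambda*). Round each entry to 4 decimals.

Form the Lagrangian:
  L(x, lambda) = (1/2) x^T Q x + c^T x + lambda^T (A x - b)
Stationarity (grad_x L = 0): Q x + c + A^T lambda = 0.
Primal feasibility: A x = b.

This gives the KKT block system:
  [ Q   A^T ] [ x     ]   [-c ]
  [ A    0  ] [ lambda ] = [ b ]

Solving the linear system:
  x*      = (3.4205, -0.7386)
  lambda* = (3.0682)
  f(x*)   = 13.2216

x* = (3.4205, -0.7386), lambda* = (3.0682)


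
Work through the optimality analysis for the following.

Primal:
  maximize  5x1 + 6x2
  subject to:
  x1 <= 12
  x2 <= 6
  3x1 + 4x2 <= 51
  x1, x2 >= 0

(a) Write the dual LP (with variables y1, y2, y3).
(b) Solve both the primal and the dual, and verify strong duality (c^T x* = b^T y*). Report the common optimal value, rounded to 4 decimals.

The standard primal-dual pair for 'max c^T x s.t. A x <= b, x >= 0' is:
  Dual:  min b^T y  s.t.  A^T y >= c,  y >= 0.

So the dual LP is:
  minimize  12y1 + 6y2 + 51y3
  subject to:
    y1 + 3y3 >= 5
    y2 + 4y3 >= 6
    y1, y2, y3 >= 0

Solving the primal: x* = (12, 3.75).
  primal value c^T x* = 82.5.
Solving the dual: y* = (0.5, 0, 1.5).
  dual value b^T y* = 82.5.
Strong duality: c^T x* = b^T y*. Confirmed.

82.5
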